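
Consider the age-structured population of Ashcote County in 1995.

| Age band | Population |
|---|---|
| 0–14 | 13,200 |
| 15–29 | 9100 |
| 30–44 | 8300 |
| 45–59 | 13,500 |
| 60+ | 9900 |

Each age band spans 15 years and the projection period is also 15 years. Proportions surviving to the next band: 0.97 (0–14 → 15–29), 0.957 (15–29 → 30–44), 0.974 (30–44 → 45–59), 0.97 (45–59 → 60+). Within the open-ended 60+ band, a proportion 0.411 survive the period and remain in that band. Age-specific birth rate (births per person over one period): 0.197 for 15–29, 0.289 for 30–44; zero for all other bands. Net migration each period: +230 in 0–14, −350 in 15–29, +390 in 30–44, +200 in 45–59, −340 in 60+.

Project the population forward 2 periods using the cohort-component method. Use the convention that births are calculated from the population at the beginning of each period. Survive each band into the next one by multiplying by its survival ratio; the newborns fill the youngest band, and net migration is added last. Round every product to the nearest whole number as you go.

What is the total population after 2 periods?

45232

— Period 1 —
Births: 9100 * 0.197 = 1793  |  8300 * 0.289 = 2399 → total 4192
15–29: 13200 * 0.97 = 12804
30–44: 9100 * 0.957 = 8709
45–59: 8300 * 0.974 = 8084
60+: 13500 * 0.97 + 9900 * 0.411 = 13095 + 4069 = 17164
Net migration: 0–14 + 230 → 4422; 15–29 − 350 → 12454; 30–44 + 390 → 9099; 45–59 + 200 → 8284; 60+ − 340 → 16824
Giving 4422 / 12454 / 9099 / 8284 / 16824.
— Period 2 —
Births: 12454 * 0.197 = 2453  |  9099 * 0.289 = 2630 → total 5083
15–29: 4422 * 0.97 = 4289
30–44: 12454 * 0.957 = 11918
45–59: 9099 * 0.974 = 8862
60+: 8284 * 0.97 + 16824 * 0.411 = 8035 + 6915 = 14950
Net migration: 0–14 + 230 → 5313; 15–29 − 350 → 3939; 30–44 + 390 → 12308; 45–59 + 200 → 9062; 60+ − 340 → 14610
Giving 5313 / 3939 / 12308 / 9062 / 14610.
Total after period 2: 5313 + 3939 + 12308 + 9062 + 14610 = 45232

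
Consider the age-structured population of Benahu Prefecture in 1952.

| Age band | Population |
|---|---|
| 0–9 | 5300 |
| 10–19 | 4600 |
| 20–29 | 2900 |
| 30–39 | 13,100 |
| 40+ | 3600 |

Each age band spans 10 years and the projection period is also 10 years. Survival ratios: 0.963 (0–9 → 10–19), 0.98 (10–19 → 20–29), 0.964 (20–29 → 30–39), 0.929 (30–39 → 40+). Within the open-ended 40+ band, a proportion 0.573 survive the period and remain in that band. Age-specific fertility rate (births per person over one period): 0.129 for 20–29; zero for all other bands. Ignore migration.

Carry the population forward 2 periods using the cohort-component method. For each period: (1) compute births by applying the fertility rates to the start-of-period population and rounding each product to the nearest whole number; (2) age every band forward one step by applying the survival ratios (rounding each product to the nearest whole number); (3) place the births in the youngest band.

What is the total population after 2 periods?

21043

— Period 1 —
Births: 2900 * 0.129 = 374
10–19: 5300 * 0.963 = 5104
20–29: 4600 * 0.98 = 4508
30–39: 2900 * 0.964 = 2796
40+: 13100 * 0.929 + 3600 * 0.573 = 12170 + 2063 = 14233
End of period: [374, 5104, 4508, 2796, 14233]
— Period 2 —
Births: 4508 * 0.129 = 582
10–19: 374 * 0.963 = 360
20–29: 5104 * 0.98 = 5002
30–39: 4508 * 0.964 = 4346
40+: 2796 * 0.929 + 14233 * 0.573 = 2597 + 8156 = 10753
End of period: [582, 360, 5002, 4346, 10753]
Total after period 2: 582 + 360 + 5002 + 4346 + 10753 = 21043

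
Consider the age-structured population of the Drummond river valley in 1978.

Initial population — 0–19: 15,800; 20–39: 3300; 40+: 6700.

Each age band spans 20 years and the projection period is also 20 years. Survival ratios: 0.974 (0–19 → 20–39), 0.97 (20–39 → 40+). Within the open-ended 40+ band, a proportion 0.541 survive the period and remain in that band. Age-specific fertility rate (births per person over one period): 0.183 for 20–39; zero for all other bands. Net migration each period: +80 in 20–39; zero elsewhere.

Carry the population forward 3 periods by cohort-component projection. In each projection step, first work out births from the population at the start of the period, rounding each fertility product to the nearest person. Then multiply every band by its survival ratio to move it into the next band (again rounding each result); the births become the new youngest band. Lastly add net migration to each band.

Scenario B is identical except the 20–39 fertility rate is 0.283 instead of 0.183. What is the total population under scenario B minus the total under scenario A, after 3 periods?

1977

[period 1]
Births: 3300 × 0.183 = 604
20–39: 15800 × 0.974 = 15389
40+: 3300 × 0.97 + 6700 × 0.541 = 3201 + 3625 = 6826
Net migration: 20–39 + 80 → 15469
→ [604, 15469, 6826]
[period 2]
Births: 15469 × 0.183 = 2831
20–39: 604 × 0.974 = 588
40+: 15469 × 0.97 + 6826 × 0.541 = 15005 + 3693 = 18698
Net migration: 20–39 + 80 → 668
→ [2831, 668, 18698]
[period 3]
Births: 668 × 0.183 = 122
20–39: 2831 × 0.974 = 2757
40+: 668 × 0.97 + 18698 × 0.541 = 648 + 10116 = 10764
Net migration: 20–39 + 80 → 2837
→ [122, 2837, 10764]
Scenario A total after 3 periods: 13723
Scenario B projection —
[period 1]
Births: 3300 × 0.283 = 934
20–39: 15800 × 0.974 = 15389
40+: 3300 × 0.97 + 6700 × 0.541 = 3201 + 3625 = 6826
Net migration: 20–39 + 80 → 15469
→ [934, 15469, 6826]
[period 2]
Births: 15469 × 0.283 = 4378
20–39: 934 × 0.974 = 910
40+: 15469 × 0.97 + 6826 × 0.541 = 15005 + 3693 = 18698
Net migration: 20–39 + 80 → 990
→ [4378, 990, 18698]
[period 3]
Births: 990 × 0.283 = 280
20–39: 4378 × 0.974 = 4264
40+: 990 × 0.97 + 18698 × 0.541 = 960 + 10116 = 11076
Net migration: 20–39 + 80 → 4344
→ [280, 4344, 11076]
Scenario B total after 3 periods: 15700
Difference B − A = 15700 − 13723 = 1977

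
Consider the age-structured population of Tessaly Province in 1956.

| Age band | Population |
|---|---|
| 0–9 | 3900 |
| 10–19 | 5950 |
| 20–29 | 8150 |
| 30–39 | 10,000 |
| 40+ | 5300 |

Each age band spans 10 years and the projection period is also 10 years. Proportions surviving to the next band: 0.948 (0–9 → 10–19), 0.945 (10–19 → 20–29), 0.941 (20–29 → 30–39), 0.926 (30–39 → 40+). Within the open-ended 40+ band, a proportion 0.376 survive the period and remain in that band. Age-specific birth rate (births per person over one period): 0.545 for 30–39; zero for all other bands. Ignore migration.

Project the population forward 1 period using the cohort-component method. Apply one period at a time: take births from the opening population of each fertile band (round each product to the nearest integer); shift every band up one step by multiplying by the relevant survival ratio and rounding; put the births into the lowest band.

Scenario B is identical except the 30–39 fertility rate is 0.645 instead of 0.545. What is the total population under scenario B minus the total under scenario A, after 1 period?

Numbering the groups 1..5 from youngest to oldest:
[period 1]
Births: 10000 * 0.545 = 5450
Group 2: 3900 * 0.948 = 3697
Group 3: 5950 * 0.945 = 5623
Group 4: 8150 * 0.941 = 7669
Group 5: 10000 * 0.926 + 5300 * 0.376 = 9260 + 1993 = 11253
End of period: [5450, 3697, 5623, 7669, 11253]
Scenario A total after 1 period: 33692
Scenario B projection —
[period 1]
Births: 10000 * 0.645 = 6450
Group 2: 3900 * 0.948 = 3697
Group 3: 5950 * 0.945 = 5623
Group 4: 8150 * 0.941 = 7669
Group 5: 10000 * 0.926 + 5300 * 0.376 = 9260 + 1993 = 11253
End of period: [6450, 3697, 5623, 7669, 11253]
Scenario B total after 1 period: 34692
Difference B − A = 34692 − 33692 = 1000

1000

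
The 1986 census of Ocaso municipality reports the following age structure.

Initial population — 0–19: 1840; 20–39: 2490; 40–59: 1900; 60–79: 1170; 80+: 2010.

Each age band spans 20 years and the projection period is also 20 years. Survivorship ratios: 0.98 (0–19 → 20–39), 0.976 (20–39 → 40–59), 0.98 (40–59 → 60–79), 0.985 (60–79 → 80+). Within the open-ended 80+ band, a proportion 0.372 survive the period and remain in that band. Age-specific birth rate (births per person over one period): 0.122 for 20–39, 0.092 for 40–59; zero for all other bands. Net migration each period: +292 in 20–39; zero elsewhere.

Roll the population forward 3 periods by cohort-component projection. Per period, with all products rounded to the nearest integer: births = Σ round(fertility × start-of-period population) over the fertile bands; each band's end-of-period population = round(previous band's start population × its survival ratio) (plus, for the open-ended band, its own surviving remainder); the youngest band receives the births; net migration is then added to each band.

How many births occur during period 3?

281

— Period 1 —
Births: 2490 × 0.122 = 304 ; 1900 × 0.092 = 175 → total 479
20–39: 1840 × 0.98 = 1803
40–59: 2490 × 0.976 = 2430
60–79: 1900 × 0.98 = 1862
80+: 1170 × 0.985 + 2010 × 0.372 = 1152 + 748 = 1900
Net migration: 20–39 + 292 → 2095
Population now: 0–19=479, 20–39=2095, 40–59=2430, 60–79=1862, 80+=1900
— Period 2 —
Births: 2095 × 0.122 = 256 ; 2430 × 0.092 = 224 → total 480
20–39: 479 × 0.98 = 469
40–59: 2095 × 0.976 = 2045
60–79: 2430 × 0.98 = 2381
80+: 1862 × 0.985 + 1900 × 0.372 = 1834 + 707 = 2541
Net migration: 20–39 + 292 → 761
Population now: 0–19=480, 20–39=761, 40–59=2045, 60–79=2381, 80+=2541
— Period 3 —
Births: 761 × 0.122 = 93 ; 2045 × 0.092 = 188 → total 281
20–39: 480 × 0.98 = 470
40–59: 761 × 0.976 = 743
60–79: 2045 × 0.98 = 2004
80+: 2381 × 0.985 + 2541 × 0.372 = 2345 + 945 = 3290
Net migration: 20–39 + 292 → 762
Population now: 0–19=281, 20–39=762, 40–59=743, 60–79=2004, 80+=3290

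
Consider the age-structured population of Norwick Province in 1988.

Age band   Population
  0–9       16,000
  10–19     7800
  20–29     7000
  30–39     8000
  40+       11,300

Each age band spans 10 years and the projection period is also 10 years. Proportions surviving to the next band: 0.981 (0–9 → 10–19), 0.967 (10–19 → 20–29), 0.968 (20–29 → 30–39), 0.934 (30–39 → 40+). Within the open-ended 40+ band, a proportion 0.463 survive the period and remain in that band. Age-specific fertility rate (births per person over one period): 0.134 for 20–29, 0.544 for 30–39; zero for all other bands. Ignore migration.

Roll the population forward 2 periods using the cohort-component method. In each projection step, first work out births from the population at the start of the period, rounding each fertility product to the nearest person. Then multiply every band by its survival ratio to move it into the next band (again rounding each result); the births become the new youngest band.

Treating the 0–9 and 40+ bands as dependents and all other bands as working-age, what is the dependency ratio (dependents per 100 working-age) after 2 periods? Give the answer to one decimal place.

Call the groups 1 to 5, youngest first.
[period 1]
Births: 7000 × 0.134 = 938, 8000 × 0.544 = 4352 ⇒ total 5290
Group 2: 16000 × 0.981 = 15696
Group 3: 7800 × 0.967 = 7543
Group 4: 7000 × 0.968 = 6776
Group 5: 8000 × 0.934 + 11300 × 0.463 = 7472 + 5232 = 12704
→ [5290, 15696, 7543, 6776, 12704]
[period 2]
Births: 7543 × 0.134 = 1011, 6776 × 0.544 = 3686 ⇒ total 4697
Group 2: 5290 × 0.981 = 5189
Group 3: 15696 × 0.967 = 15178
Group 4: 7543 × 0.968 = 7302
Group 5: 6776 × 0.934 + 12704 × 0.463 = 6329 + 5882 = 12211
→ [4697, 5189, 15178, 7302, 12211]
Dependents (band 0–9 + band 40+) = 4697 + 12211 = 16908; working-age = 27669; ratio = 16908/27669 × 100 = 61.1

61.1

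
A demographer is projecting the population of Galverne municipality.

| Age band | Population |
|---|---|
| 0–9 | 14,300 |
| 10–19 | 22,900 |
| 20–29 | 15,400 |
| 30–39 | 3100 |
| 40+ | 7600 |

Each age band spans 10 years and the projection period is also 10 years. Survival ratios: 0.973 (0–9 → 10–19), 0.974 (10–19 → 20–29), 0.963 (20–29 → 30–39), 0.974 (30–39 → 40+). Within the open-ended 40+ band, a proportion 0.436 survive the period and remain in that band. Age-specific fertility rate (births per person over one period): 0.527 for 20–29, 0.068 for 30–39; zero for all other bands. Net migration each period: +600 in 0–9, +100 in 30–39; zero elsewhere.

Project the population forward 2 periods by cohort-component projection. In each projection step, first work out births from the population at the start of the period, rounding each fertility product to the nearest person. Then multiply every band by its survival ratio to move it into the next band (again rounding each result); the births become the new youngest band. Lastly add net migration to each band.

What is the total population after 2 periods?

74491

Period 1.
Births: 15400 × 0.527 = 8116  |  3100 × 0.068 = 211 — total 8327
10–19: 14300 × 0.973 = 13914
20–29: 22900 × 0.974 = 22305
30–39: 15400 × 0.963 = 14830
40+: 3100 × 0.974 + 7600 × 0.436 = 3019 + 3314 = 6333
Net migration: 0–9 + 600 → 8927; 30–39 + 100 → 14930
Giving 8927 / 13914 / 22305 / 14930 / 6333.
Period 2.
Births: 22305 × 0.527 = 11755  |  14930 × 0.068 = 1015 — total 12770
10–19: 8927 × 0.973 = 8686
20–29: 13914 × 0.974 = 13552
30–39: 22305 × 0.963 = 21480
40+: 14930 × 0.974 + 6333 × 0.436 = 14542 + 2761 = 17303
Net migration: 0–9 + 600 → 13370; 30–39 + 100 → 21580
Giving 13370 / 8686 / 13552 / 21580 / 17303.
Total after period 2: 13370 + 8686 + 13552 + 21580 + 17303 = 74491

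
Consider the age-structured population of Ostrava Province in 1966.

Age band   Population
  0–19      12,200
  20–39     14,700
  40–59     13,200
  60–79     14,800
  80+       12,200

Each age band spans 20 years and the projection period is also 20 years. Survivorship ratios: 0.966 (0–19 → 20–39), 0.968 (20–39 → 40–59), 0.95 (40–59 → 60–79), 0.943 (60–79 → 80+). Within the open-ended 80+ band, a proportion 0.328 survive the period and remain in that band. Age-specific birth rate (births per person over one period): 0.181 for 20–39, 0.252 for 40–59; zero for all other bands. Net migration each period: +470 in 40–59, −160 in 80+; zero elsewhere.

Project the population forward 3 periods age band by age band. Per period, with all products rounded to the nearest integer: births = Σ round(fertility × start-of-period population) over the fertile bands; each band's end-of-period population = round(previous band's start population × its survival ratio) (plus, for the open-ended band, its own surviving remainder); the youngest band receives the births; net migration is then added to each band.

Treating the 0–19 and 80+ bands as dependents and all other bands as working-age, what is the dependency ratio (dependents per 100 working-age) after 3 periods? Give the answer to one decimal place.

99.1

Numbering the groups 1..5 from youngest to oldest:
— Period 1 —
Births: 14700 × 0.181 = 2661, 13200 × 0.252 = 3326 → 5987
Group 2: 12200 × 0.966 = 11785
Group 3: 14700 × 0.968 = 14230
Group 4: 13200 × 0.95 = 12540
Group 5: 14800 × 0.943 + 12200 × 0.328 = 13956 + 4002 = 17958
Net migration: Group 3 + 470 → 14700; Group 5 − 160 → 17798
Population now: 0–19=5987, 20–39=11785, 40–59=14700, 60–79=12540, 80+=17798
— Period 2 —
Births: 11785 × 0.181 = 2133, 14700 × 0.252 = 3704 → 5837
Group 2: 5987 × 0.966 = 5783
Group 3: 11785 × 0.968 = 11408
Group 4: 14700 × 0.95 = 13965
Group 5: 12540 × 0.943 + 17798 × 0.328 = 11825 + 5838 = 17663
Net migration: Group 3 + 470 → 11878; Group 5 − 160 → 17503
Population now: 0–19=5837, 20–39=5783, 40–59=11878, 60–79=13965, 80+=17503
— Period 3 —
Births: 5783 × 0.181 = 1047, 11878 × 0.252 = 2993 → 4040
Group 2: 5837 × 0.966 = 5639
Group 3: 5783 × 0.968 = 5598
Group 4: 11878 × 0.95 = 11284
Group 5: 13965 × 0.943 + 17503 × 0.328 = 13169 + 5741 = 18910
Net migration: Group 3 + 470 → 6068; Group 5 − 160 → 18750
Population now: 0–19=4040, 20–39=5639, 40–59=6068, 60–79=11284, 80+=18750
Dependents (band 0–19 + band 80+) = 4040 + 18750 = 22790; working-age = 22991; ratio = 22790/22991 × 100 = 99.1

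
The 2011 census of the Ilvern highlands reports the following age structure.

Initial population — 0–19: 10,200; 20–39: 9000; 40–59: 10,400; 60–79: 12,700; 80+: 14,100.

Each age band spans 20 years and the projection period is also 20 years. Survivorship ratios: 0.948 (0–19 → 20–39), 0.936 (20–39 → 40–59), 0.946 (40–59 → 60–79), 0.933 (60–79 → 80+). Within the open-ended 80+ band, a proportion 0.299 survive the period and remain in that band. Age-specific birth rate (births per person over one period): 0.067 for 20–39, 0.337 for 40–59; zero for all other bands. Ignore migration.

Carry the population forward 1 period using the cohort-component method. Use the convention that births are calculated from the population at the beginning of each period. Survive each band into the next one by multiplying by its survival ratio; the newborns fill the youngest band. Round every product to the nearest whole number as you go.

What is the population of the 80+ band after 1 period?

16065

[period 1]
Births: 9000 × 0.067 = 603  |  10400 × 0.337 = 3505 — total 4108
20–39: 10200 × 0.948 = 9670
40–59: 9000 × 0.936 = 8424
60–79: 10400 × 0.946 = 9838
80+: 12700 × 0.933 + 14100 × 0.299 = 11849 + 4216 = 16065
Giving 4108 / 9670 / 8424 / 9838 / 16065.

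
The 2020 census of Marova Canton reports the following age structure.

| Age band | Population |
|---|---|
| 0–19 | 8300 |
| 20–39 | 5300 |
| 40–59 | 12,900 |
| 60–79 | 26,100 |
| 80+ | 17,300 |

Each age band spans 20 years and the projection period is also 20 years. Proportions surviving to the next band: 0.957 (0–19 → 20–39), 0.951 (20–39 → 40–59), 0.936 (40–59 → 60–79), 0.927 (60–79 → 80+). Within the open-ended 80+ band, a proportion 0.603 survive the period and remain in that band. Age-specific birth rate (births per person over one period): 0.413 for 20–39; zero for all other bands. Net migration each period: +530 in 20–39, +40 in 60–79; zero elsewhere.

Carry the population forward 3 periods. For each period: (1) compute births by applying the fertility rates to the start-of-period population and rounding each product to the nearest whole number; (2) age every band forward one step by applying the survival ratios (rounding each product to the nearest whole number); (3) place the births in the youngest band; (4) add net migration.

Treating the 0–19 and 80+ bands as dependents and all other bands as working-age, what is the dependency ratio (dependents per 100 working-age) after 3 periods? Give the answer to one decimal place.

Numbering the bands 1..5 from youngest to oldest:
After projecting period 1:
Births: 5300 × 0.413 = 2189
Band 2: 8300 × 0.957 = 7943
Band 3: 5300 × 0.951 = 5040
Band 4: 12900 × 0.936 = 12074
Band 5: 26100 × 0.927 + 17300 × 0.603 = 24195 + 10432 = 34627
Net migration: Band 2 + 530 → 8473; Band 4 + 40 → 12114
Giving 2189 / 8473 / 5040 / 12114 / 34627.
After projecting period 2:
Births: 8473 × 0.413 = 3499
Band 2: 2189 × 0.957 = 2095
Band 3: 8473 × 0.951 = 8058
Band 4: 5040 × 0.936 = 4717
Band 5: 12114 × 0.927 + 34627 × 0.603 = 11230 + 20880 = 32110
Net migration: Band 2 + 530 → 2625; Band 4 + 40 → 4757
Giving 3499 / 2625 / 8058 / 4757 / 32110.
After projecting period 3:
Births: 2625 × 0.413 = 1084
Band 2: 3499 × 0.957 = 3349
Band 3: 2625 × 0.951 = 2496
Band 4: 8058 × 0.936 = 7542
Band 5: 4757 × 0.927 + 32110 × 0.603 = 4410 + 19362 = 23772
Net migration: Band 2 + 530 → 3879; Band 4 + 40 → 7582
Giving 1084 / 3879 / 2496 / 7582 / 23772.
Dependents (band 0–19 + band 80+) = 1084 + 23772 = 24856; working-age = 13957; ratio = 24856/13957 × 100 = 178.1

178.1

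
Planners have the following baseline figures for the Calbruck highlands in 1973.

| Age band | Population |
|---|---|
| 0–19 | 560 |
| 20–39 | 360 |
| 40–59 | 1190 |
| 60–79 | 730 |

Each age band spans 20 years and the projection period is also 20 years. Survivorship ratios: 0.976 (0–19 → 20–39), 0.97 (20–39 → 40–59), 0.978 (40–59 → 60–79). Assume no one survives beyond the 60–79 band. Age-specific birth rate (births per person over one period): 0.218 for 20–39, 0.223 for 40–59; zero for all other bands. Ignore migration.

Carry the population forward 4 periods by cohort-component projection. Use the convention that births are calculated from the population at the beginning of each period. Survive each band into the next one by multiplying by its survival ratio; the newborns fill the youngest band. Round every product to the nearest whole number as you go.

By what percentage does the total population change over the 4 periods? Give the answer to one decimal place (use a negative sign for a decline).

-71.7

Period 1.
Births: 360 × 0.218 = 78, 1190 × 0.223 = 265 → total 343
20–39: 560 × 0.976 = 547
40–59: 360 × 0.97 = 349
60–79: 1190 × 0.978 = 1164
→ [343, 547, 349, 1164]
Period 2.
Births: 547 × 0.218 = 119, 349 × 0.223 = 78 → total 197
20–39: 343 × 0.976 = 335
40–59: 547 × 0.97 = 531
60–79: 349 × 0.978 = 341
→ [197, 335, 531, 341]
Period 3.
Births: 335 × 0.218 = 73, 531 × 0.223 = 118 → total 191
20–39: 197 × 0.976 = 192
40–59: 335 × 0.97 = 325
60–79: 531 × 0.978 = 519
→ [191, 192, 325, 519]
Period 4.
Births: 192 × 0.218 = 42, 325 × 0.223 = 72 → total 114
20–39: 191 × 0.976 = 186
40–59: 192 × 0.97 = 186
60–79: 325 × 0.978 = 318
→ [114, 186, 186, 318]
Total: 2840 → 804; change = -2036; percentage change = -71.7%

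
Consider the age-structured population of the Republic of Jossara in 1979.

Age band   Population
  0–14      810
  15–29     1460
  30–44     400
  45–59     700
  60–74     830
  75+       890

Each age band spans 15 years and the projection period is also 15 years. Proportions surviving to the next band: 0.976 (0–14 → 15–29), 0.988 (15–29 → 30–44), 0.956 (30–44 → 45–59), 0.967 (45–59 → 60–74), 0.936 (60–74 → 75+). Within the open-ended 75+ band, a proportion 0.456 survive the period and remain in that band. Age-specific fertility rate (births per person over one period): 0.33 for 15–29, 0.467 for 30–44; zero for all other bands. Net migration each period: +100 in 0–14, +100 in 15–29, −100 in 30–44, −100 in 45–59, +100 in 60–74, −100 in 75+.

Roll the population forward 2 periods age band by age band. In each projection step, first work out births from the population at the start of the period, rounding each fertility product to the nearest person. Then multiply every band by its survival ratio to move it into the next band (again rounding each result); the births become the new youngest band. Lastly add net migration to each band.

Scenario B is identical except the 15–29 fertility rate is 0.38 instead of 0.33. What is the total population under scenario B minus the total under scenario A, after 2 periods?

116

Period 1:
Births: 1460 * 0.33 = 482, 400 * 0.467 = 187 → 669
15–29: 810 * 0.976 = 791
30–44: 1460 * 0.988 = 1442
45–59: 400 * 0.956 = 382
60–74: 700 * 0.967 = 677
75+: 830 * 0.936 + 890 * 0.456 = 777 + 406 = 1183
Net migration: 0–14 + 100 → 769; 15–29 + 100 → 891; 30–44 − 100 → 1342; 45–59 − 100 → 282; 60–74 + 100 → 777; 75+ − 100 → 1083
Giving 769 / 891 / 1342 / 282 / 777 / 1083.
Period 2:
Births: 891 * 0.33 = 294, 1342 * 0.467 = 627 → 921
15–29: 769 * 0.976 = 751
30–44: 891 * 0.988 = 880
45–59: 1342 * 0.956 = 1283
60–74: 282 * 0.967 = 273
75+: 777 * 0.936 + 1083 * 0.456 = 727 + 494 = 1221
Net migration: 0–14 + 100 → 1021; 15–29 + 100 → 851; 30–44 − 100 → 780; 45–59 − 100 → 1183; 60–74 + 100 → 373; 75+ − 100 → 1121
Giving 1021 / 851 / 780 / 1183 / 373 / 1121.
Scenario A total after 2 periods: 5329
Scenario B projection —
Period 1:
Births: 1460 * 0.38 = 555, 400 * 0.467 = 187 → 742
15–29: 810 * 0.976 = 791
30–44: 1460 * 0.988 = 1442
45–59: 400 * 0.956 = 382
60–74: 700 * 0.967 = 677
75+: 830 * 0.936 + 890 * 0.456 = 777 + 406 = 1183
Net migration: 0–14 + 100 → 842; 15–29 + 100 → 891; 30–44 − 100 → 1342; 45–59 − 100 → 282; 60–74 + 100 → 777; 75+ − 100 → 1083
Giving 842 / 891 / 1342 / 282 / 777 / 1083.
Period 2:
Births: 891 * 0.38 = 339, 1342 * 0.467 = 627 → 966
15–29: 842 * 0.976 = 822
30–44: 891 * 0.988 = 880
45–59: 1342 * 0.956 = 1283
60–74: 282 * 0.967 = 273
75+: 777 * 0.936 + 1083 * 0.456 = 727 + 494 = 1221
Net migration: 0–14 + 100 → 1066; 15–29 + 100 → 922; 30–44 − 100 → 780; 45–59 − 100 → 1183; 60–74 + 100 → 373; 75+ − 100 → 1121
Giving 1066 / 922 / 780 / 1183 / 373 / 1121.
Scenario B total after 2 periods: 5445
Difference B − A = 5445 − 5329 = 116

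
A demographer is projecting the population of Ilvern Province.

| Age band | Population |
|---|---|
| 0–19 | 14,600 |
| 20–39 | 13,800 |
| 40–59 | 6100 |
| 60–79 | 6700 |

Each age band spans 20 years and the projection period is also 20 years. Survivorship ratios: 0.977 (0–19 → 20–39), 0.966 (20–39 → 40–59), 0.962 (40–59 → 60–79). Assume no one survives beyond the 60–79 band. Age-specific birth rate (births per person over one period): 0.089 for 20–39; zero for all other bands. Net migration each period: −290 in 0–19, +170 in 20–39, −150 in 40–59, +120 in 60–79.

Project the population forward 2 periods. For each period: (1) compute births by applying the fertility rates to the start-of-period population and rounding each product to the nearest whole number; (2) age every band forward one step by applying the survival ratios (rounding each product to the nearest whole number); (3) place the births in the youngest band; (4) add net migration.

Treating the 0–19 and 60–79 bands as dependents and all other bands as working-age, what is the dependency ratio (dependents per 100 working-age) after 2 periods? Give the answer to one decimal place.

92.7

Period 1.
Births: 13800 × 0.089 = 1228
20–39: 14600 × 0.977 = 14264
40–59: 13800 × 0.966 = 13331
60–79: 6100 × 0.962 = 5868
Net migration: 0–19 − 290 → 938; 20–39 + 170 → 14434; 40–59 − 150 → 13181; 60–79 + 120 → 5988
Population now: 0–19=938, 20–39=14434, 40–59=13181, 60–79=5988
Period 2.
Births: 14434 × 0.089 = 1285
20–39: 938 × 0.977 = 916
40–59: 14434 × 0.966 = 13943
60–79: 13181 × 0.962 = 12680
Net migration: 0–19 − 290 → 995; 20–39 + 170 → 1086; 40–59 − 150 → 13793; 60–79 + 120 → 12800
Population now: 0–19=995, 20–39=1086, 40–59=13793, 60–79=12800
Dependents (band 0–19 + band 60–79) = 995 + 12800 = 13795; working-age = 14879; ratio = 13795/14879 × 100 = 92.7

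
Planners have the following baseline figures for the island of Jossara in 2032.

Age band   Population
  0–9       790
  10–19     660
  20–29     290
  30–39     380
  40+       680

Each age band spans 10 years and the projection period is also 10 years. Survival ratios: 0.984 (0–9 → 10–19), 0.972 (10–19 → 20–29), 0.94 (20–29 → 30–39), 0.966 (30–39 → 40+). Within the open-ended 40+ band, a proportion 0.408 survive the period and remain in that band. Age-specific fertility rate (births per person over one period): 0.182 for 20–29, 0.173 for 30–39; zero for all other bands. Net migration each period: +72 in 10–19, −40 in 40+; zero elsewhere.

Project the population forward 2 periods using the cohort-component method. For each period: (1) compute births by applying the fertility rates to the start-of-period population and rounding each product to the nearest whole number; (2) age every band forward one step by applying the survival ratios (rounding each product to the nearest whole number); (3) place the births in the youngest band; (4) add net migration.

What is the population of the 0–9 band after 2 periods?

164

Period 1.
Births: 290 × 0.182 = 53, 380 × 0.173 = 66 — total 119
10–19: 790 × 0.984 = 777
20–29: 660 × 0.972 = 642
30–39: 290 × 0.94 = 273
40+: 380 × 0.966 + 680 × 0.408 = 367 + 277 = 644
Net migration: 10–19 + 72 → 849; 40+ − 40 → 604
Giving 119 / 849 / 642 / 273 / 604.
Period 2.
Births: 642 × 0.182 = 117, 273 × 0.173 = 47 — total 164
10–19: 119 × 0.984 = 117
20–29: 849 × 0.972 = 825
30–39: 642 × 0.94 = 603
40+: 273 × 0.966 + 604 × 0.408 = 264 + 246 = 510
Net migration: 10–19 + 72 → 189; 40+ − 40 → 470
Giving 164 / 189 / 825 / 603 / 470.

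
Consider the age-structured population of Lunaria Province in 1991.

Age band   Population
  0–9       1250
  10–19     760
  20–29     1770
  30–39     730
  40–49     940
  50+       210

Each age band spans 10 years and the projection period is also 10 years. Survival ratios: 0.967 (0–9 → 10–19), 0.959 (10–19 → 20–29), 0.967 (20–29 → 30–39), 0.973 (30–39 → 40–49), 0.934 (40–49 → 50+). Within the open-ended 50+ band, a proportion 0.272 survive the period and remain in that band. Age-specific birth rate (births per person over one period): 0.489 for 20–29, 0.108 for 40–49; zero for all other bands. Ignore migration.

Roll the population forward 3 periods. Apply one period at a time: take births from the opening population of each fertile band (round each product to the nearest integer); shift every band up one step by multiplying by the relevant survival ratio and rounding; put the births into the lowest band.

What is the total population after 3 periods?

Call the groups 1 to 6, youngest first.
— Period 1 —
Births: 1770 × 0.489 = 866 ; 940 × 0.108 = 102 ⇒ total 968
Group 2: 1250 × 0.967 = 1209
Group 3: 760 × 0.959 = 729
Group 4: 1770 × 0.967 = 1712
Group 5: 730 × 0.973 = 710
Group 6: 940 × 0.934 + 210 × 0.272 = 878 + 57 = 935
Population now: 0–9=968, 10–19=1209, 20–29=729, 30–39=1712, 40–49=710, 50+=935
— Period 2 —
Births: 729 × 0.489 = 356 ; 710 × 0.108 = 77 ⇒ total 433
Group 2: 968 × 0.967 = 936
Group 3: 1209 × 0.959 = 1159
Group 4: 729 × 0.967 = 705
Group 5: 1712 × 0.973 = 1666
Group 6: 710 × 0.934 + 935 × 0.272 = 663 + 254 = 917
Population now: 0–9=433, 10–19=936, 20–29=1159, 30–39=705, 40–49=1666, 50+=917
— Period 3 —
Births: 1159 × 0.489 = 567 ; 1666 × 0.108 = 180 ⇒ total 747
Group 2: 433 × 0.967 = 419
Group 3: 936 × 0.959 = 898
Group 4: 1159 × 0.967 = 1121
Group 5: 705 × 0.973 = 686
Group 6: 1666 × 0.934 + 917 × 0.272 = 1556 + 249 = 1805
Population now: 0–9=747, 10–19=419, 20–29=898, 30–39=1121, 40–49=686, 50+=1805
Total after period 3: 747 + 419 + 898 + 1121 + 686 + 1805 = 5676

5676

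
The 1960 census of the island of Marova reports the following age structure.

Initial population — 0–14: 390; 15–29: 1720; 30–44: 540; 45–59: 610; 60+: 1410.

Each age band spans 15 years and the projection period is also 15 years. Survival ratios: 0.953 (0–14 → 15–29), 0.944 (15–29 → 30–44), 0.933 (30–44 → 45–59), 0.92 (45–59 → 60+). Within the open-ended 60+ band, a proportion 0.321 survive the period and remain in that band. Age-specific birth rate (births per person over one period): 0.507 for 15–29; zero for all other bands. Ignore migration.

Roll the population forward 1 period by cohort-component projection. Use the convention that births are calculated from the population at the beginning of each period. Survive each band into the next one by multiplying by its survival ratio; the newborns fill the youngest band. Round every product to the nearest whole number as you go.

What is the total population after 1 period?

Call the bands 1 to 5, youngest first.
— Period 1 —
Births: 1720 × 0.507 = 872
Band 2: 390 × 0.953 = 372
Band 3: 1720 × 0.944 = 1624
Band 4: 540 × 0.933 = 504
Band 5: 610 × 0.92 + 1410 × 0.321 = 561 + 453 = 1014
Giving 872 / 372 / 1624 / 504 / 1014.
Total after period 1: 872 + 372 + 1624 + 504 + 1014 = 4386

4386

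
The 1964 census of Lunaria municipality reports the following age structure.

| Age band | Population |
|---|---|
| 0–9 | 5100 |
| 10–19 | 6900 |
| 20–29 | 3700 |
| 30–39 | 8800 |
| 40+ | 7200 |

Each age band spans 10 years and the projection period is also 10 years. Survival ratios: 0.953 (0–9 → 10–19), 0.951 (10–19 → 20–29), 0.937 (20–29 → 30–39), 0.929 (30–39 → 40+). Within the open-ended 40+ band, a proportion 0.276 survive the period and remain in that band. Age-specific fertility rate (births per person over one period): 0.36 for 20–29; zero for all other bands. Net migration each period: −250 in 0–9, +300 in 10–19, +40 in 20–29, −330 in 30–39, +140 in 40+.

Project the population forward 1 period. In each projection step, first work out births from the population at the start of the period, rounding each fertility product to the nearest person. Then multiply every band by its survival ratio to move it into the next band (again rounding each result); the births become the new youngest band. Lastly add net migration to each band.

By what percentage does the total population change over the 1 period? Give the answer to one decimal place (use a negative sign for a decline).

— Period 1 —
Births: 3700 × 0.36 = 1332
10–19: 5100 × 0.953 = 4860
20–29: 6900 × 0.951 = 6562
30–39: 3700 × 0.937 = 3467
40+: 8800 × 0.929 + 7200 × 0.276 = 8175 + 1987 = 10162
Net migration: 0–9 − 250 → 1082; 10–19 + 300 → 5160; 20–29 + 40 → 6602; 30–39 − 330 → 3137; 40+ + 140 → 10302
→ [1082, 5160, 6602, 3137, 10302]
Total: 31700 → 26283; change = -5417; percentage change = -17.1%

-17.1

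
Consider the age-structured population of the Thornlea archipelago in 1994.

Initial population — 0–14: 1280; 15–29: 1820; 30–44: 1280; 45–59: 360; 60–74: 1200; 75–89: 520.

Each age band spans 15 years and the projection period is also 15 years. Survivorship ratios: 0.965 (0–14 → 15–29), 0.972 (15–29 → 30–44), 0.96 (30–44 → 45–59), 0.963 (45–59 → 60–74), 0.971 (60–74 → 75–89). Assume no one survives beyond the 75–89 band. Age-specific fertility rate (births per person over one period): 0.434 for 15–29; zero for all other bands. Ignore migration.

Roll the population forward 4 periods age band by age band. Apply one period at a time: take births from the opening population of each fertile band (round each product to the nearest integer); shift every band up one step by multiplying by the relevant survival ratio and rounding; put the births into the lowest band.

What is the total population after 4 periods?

4454

After projecting period 1:
Births: 1820 × 0.434 = 790
15–29: 1280 × 0.965 = 1235
30–44: 1820 × 0.972 = 1769
45–59: 1280 × 0.96 = 1229
60–74: 360 × 0.963 = 347
75–89: 1200 × 0.971 = 1165
Giving 790 / 1235 / 1769 / 1229 / 347 / 1165.
After projecting period 2:
Births: 1235 × 0.434 = 536
15–29: 790 × 0.965 = 762
30–44: 1235 × 0.972 = 1200
45–59: 1769 × 0.96 = 1698
60–74: 1229 × 0.963 = 1184
75–89: 347 × 0.971 = 337
Giving 536 / 762 / 1200 / 1698 / 1184 / 337.
After projecting period 3:
Births: 762 × 0.434 = 331
15–29: 536 × 0.965 = 517
30–44: 762 × 0.972 = 741
45–59: 1200 × 0.96 = 1152
60–74: 1698 × 0.963 = 1635
75–89: 1184 × 0.971 = 1150
Giving 331 / 517 / 741 / 1152 / 1635 / 1150.
After projecting period 4:
Births: 517 × 0.434 = 224
15–29: 331 × 0.965 = 319
30–44: 517 × 0.972 = 503
45–59: 741 × 0.96 = 711
60–74: 1152 × 0.963 = 1109
75–89: 1635 × 0.971 = 1588
Giving 224 / 319 / 503 / 711 / 1109 / 1588.
Total after period 4: 224 + 319 + 503 + 711 + 1109 + 1588 = 4454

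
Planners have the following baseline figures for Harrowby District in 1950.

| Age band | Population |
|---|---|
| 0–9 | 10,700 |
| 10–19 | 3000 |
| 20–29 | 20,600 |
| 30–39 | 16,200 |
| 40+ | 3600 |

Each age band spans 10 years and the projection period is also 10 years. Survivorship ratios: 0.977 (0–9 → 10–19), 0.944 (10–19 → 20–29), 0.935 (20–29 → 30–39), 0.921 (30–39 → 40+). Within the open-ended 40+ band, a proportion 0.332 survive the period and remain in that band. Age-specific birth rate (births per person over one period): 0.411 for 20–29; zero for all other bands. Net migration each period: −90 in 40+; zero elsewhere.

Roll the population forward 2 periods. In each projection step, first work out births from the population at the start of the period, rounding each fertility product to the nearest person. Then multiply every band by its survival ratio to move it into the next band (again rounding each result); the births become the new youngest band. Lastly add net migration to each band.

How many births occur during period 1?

Numbering the bands 1..5 from youngest to oldest:
[period 1]
Births: 20600 * 0.411 = 8467
Band 2: 10700 * 0.977 = 10454
Band 3: 3000 * 0.944 = 2832
Band 4: 20600 * 0.935 = 19261
Band 5: 16200 * 0.921 + 3600 * 0.332 = 14920 + 1195 = 16115
Net migration: Band 5 − 90 → 16025
Giving 8467 / 10454 / 2832 / 19261 / 16025.

8467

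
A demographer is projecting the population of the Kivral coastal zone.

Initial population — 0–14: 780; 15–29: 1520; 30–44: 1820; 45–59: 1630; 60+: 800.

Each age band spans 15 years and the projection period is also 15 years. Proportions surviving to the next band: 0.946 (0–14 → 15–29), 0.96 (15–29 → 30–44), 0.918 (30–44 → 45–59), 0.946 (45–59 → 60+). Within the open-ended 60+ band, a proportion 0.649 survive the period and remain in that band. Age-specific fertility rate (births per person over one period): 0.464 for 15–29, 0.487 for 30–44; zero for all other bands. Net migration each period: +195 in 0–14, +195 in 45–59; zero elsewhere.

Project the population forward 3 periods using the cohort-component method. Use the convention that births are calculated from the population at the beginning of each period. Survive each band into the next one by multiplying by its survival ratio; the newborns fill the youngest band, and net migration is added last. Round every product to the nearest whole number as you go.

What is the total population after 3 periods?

After projecting period 1:
Births: 1520 × 0.464 = 705 ; 1820 × 0.487 = 886 → total 1591
15–29: 780 × 0.946 = 738
30–44: 1520 × 0.96 = 1459
45–59: 1820 × 0.918 = 1671
60+: 1630 × 0.946 + 800 × 0.649 = 1542 + 519 = 2061
Net migration: 0–14 + 195 → 1786; 45–59 + 195 → 1866
Population now: 0–14=1786, 15–29=738, 30–44=1459, 45–59=1866, 60+=2061
After projecting period 2:
Births: 738 × 0.464 = 342 ; 1459 × 0.487 = 711 → total 1053
15–29: 1786 × 0.946 = 1690
30–44: 738 × 0.96 = 708
45–59: 1459 × 0.918 = 1339
60+: 1866 × 0.946 + 2061 × 0.649 = 1765 + 1338 = 3103
Net migration: 0–14 + 195 → 1248; 45–59 + 195 → 1534
Population now: 0–14=1248, 15–29=1690, 30–44=708, 45–59=1534, 60+=3103
After projecting period 3:
Births: 1690 × 0.464 = 784 ; 708 × 0.487 = 345 → total 1129
15–29: 1248 × 0.946 = 1181
30–44: 1690 × 0.96 = 1622
45–59: 708 × 0.918 = 650
60+: 1534 × 0.946 + 3103 × 0.649 = 1451 + 2014 = 3465
Net migration: 0–14 + 195 → 1324; 45–59 + 195 → 845
Population now: 0–14=1324, 15–29=1181, 30–44=1622, 45–59=845, 60+=3465
Total after period 3: 1324 + 1181 + 1622 + 845 + 3465 = 8437

8437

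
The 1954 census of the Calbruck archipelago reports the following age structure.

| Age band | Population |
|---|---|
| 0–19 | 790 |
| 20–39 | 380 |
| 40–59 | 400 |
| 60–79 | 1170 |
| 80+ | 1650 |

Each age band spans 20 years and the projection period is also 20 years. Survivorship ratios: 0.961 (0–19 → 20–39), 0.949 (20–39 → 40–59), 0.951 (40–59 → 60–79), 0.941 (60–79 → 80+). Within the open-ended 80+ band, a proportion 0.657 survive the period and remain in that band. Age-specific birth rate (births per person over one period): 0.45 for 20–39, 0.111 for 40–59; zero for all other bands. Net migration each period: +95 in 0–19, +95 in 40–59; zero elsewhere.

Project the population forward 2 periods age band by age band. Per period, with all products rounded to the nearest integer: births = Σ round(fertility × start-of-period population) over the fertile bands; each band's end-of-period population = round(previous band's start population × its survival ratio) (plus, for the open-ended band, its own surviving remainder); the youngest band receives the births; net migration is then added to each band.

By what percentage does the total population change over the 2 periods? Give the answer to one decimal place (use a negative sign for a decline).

— Period 1 —
Births: 380 * 0.45 = 171, 400 * 0.111 = 44 ⇒ total 215
20–39: 790 * 0.961 = 759
40–59: 380 * 0.949 = 361
60–79: 400 * 0.951 = 380
80+: 1170 * 0.941 + 1650 * 0.657 = 1101 + 1084 = 2185
Net migration: 0–19 + 95 → 310; 40–59 + 95 → 456
End of period: [310, 759, 456, 380, 2185]
— Period 2 —
Births: 759 * 0.45 = 342, 456 * 0.111 = 51 ⇒ total 393
20–39: 310 * 0.961 = 298
40–59: 759 * 0.949 = 720
60–79: 456 * 0.951 = 434
80+: 380 * 0.941 + 2185 * 0.657 = 358 + 1436 = 1794
Net migration: 0–19 + 95 → 488; 40–59 + 95 → 815
End of period: [488, 298, 815, 434, 1794]
Total: 4390 → 3829; change = -561; percentage change = -12.8%

-12.8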